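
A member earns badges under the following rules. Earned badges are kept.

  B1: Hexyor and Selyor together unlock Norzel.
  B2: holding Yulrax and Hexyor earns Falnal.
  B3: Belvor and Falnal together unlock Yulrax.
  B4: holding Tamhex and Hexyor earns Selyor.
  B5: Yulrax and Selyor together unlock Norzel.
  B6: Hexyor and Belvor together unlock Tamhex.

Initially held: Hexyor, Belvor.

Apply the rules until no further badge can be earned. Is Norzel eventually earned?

Yes

With Hexyor and Belvor, Tamhex is earned (B6).
With Tamhex and Hexyor, Selyor is earned (B4).
With Hexyor and Selyor, Norzel is earned (B1).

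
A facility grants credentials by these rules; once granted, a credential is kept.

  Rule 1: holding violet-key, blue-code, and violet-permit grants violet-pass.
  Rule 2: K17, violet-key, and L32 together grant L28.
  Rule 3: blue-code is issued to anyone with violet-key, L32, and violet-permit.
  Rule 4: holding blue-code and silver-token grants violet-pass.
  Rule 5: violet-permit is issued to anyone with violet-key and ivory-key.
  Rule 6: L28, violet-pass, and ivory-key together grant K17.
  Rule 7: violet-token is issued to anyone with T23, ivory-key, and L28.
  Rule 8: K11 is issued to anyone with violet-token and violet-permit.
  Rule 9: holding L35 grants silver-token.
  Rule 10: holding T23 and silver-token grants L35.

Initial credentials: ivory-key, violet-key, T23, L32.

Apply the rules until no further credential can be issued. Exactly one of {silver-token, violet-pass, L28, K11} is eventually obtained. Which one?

violet-pass

Holding violet-key and ivory-key grants violet-permit (Rule 5).
Holding violet-key, L32, and violet-permit grants blue-code (Rule 3).
Holding violet-key, blue-code, and violet-permit grants violet-pass (Rule 1).
K11 would need violet-token and violet-permit (Rule 8), but violet-token is never granted. silver-token would need L35 (Rule 9), but L35 is never granted. L28 would need K17, violet-key, and L32 (Rule 2), but K17 is never granted.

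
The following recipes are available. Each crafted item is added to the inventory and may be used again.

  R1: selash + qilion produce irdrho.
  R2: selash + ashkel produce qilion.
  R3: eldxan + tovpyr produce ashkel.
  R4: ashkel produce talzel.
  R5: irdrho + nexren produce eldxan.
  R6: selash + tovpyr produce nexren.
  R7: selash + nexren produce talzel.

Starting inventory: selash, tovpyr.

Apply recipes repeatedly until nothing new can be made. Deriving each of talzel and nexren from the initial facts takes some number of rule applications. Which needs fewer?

nexren: selash + tovpyr → nexren (R6). [1 rule application]
talzel: Using R6, selash and tovpyr make nexren. selash + nexren → talzel (R7). [2 rule applications]
nexren needs fewer.

nexren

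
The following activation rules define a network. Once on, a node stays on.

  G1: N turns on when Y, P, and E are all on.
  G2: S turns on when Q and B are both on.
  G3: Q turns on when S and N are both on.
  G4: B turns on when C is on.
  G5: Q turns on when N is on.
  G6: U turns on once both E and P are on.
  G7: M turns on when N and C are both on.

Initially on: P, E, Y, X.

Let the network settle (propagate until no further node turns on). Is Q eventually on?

Y, P, and E are on, so N turns on (G1).
G5: N on → Q on.

Yes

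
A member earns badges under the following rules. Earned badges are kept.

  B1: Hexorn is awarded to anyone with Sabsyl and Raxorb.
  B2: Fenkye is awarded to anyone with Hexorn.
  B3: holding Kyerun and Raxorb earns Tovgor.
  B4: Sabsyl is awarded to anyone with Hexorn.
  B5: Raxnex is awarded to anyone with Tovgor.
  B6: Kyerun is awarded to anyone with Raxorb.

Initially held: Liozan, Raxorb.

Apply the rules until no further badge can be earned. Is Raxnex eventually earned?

Yes

With Raxorb, Kyerun is earned (B6).
With Kyerun and Raxorb, Tovgor is earned (B3).
With Tovgor, Raxnex is earned (B5).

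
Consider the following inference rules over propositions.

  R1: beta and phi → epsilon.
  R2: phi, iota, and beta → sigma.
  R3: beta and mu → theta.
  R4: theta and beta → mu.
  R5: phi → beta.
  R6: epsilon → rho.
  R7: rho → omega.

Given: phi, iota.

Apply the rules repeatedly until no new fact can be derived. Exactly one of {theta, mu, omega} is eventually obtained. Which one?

From phi, R5 gives beta.
From beta and phi, R1 gives epsilon.
From epsilon, R6 gives rho.
rho holds, so omega follows (R7).
mu would need theta and beta (R4), but theta is never established. theta would need beta and mu (R3), but mu is never established.

omega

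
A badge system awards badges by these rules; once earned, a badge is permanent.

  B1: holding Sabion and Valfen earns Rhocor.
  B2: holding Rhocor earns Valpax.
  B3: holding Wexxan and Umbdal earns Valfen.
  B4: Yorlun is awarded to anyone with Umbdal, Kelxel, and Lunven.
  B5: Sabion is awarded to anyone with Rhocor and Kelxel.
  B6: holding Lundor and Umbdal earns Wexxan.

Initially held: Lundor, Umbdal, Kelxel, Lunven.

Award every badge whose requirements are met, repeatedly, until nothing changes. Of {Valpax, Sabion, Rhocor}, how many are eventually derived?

0

Valpax would need Rhocor (B2), but Rhocor is never earned.
Sabion would need Rhocor and Kelxel (B5), but Rhocor is never earned.
Rhocor would need Sabion and Valfen (B1), but Sabion is never earned.
None of the 3 are reached.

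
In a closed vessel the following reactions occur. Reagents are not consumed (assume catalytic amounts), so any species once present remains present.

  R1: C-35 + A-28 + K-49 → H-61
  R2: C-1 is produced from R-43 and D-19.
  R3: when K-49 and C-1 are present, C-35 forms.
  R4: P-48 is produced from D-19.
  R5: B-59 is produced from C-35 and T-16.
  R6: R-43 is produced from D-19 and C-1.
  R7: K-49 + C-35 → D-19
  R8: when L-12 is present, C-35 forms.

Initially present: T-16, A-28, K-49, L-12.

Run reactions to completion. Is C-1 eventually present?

C-1 would need R-43 and D-19 (R2), but R-43 never forms.

No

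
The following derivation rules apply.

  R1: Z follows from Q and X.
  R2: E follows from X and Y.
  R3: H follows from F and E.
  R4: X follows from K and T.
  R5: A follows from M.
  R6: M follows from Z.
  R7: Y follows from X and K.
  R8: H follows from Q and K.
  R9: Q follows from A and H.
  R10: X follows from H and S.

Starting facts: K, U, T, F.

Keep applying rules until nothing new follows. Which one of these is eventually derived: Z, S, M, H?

H

From K and T, R4 gives X.
From X and K, R7 gives Y.
X and Y hold, so E follows (R2).
F and E hold, so H follows (R3).
M would need Z (R6), but Z is never established. No rule produces S, and it is not given. Z would need Q and X (R1), but Q is never established.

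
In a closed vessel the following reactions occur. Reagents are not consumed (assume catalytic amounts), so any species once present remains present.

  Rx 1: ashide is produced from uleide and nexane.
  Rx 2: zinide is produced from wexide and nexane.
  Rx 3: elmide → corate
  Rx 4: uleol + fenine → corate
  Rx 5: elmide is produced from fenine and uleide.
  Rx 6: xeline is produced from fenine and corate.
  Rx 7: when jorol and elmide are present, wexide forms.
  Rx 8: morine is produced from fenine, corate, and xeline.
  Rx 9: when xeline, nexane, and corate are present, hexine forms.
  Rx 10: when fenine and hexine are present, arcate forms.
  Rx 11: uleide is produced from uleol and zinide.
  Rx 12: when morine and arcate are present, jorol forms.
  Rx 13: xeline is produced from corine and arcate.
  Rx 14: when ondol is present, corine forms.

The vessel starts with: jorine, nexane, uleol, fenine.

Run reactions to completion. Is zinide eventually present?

zinide would need wexide and nexane (Rx 2), but wexide never forms.

No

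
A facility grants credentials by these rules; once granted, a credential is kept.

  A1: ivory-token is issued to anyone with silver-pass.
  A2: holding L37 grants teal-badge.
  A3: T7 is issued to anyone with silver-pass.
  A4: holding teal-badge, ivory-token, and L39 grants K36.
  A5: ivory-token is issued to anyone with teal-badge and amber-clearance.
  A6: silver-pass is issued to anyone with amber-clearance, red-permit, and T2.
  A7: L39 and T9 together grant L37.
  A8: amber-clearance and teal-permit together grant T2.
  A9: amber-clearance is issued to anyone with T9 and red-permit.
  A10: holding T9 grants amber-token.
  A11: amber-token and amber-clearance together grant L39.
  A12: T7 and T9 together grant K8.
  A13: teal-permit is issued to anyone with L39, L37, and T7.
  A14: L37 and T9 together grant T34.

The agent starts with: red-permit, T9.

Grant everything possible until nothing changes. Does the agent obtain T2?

No

T2 would need amber-clearance and teal-permit (A8), but teal-permit is never granted.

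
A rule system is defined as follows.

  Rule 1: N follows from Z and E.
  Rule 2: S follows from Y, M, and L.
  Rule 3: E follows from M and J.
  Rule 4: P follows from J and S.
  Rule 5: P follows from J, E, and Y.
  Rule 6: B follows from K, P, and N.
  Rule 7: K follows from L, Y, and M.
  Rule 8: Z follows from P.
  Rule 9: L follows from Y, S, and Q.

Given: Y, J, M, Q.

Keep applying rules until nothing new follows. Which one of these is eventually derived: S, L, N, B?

N

M and J hold, so E follows (Rule 3).
From J, E, and Y, Rule 5 gives P.
From P, Rule 8 gives Z.
From Z and E, Rule 1 gives N.
B would need K, P, and N (Rule 6), but K is never established. L would need Y, S, and Q (Rule 9), but S is never established. S would need Y, M, and L (Rule 2), but L is never established.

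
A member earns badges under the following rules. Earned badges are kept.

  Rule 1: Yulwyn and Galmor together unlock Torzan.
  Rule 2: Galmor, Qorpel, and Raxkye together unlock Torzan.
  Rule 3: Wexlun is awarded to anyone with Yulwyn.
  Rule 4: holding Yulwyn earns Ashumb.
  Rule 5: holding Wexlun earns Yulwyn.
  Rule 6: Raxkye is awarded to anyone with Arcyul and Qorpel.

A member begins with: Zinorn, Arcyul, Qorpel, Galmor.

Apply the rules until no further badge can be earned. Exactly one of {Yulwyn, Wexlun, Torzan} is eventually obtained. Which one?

Torzan

With Arcyul and Qorpel, Raxkye is earned (Rule 6).
With Galmor, Qorpel, and Raxkye, Torzan is earned (Rule 2).
Wexlun would need Yulwyn (Rule 3), but Yulwyn is never earned. Yulwyn would need Wexlun (Rule 5), but Wexlun is never earned.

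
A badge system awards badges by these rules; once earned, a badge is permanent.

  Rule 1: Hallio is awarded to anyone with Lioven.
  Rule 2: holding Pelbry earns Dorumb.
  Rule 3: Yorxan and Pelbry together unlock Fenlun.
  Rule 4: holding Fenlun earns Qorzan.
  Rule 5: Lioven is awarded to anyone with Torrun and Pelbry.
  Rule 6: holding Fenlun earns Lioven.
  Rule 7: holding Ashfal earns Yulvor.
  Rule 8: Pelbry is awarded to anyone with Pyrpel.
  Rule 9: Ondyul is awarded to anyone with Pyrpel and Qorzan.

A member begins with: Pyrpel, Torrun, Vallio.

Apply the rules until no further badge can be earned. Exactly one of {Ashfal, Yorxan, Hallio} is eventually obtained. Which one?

With Pyrpel, Pelbry is earned (Rule 8).
With Torrun and Pelbry, Lioven is earned (Rule 5).
With Lioven, Hallio is earned (Rule 1).
No rule produces Yorxan, and it is not given. No rule produces Ashfal, and it is not given.

Hallio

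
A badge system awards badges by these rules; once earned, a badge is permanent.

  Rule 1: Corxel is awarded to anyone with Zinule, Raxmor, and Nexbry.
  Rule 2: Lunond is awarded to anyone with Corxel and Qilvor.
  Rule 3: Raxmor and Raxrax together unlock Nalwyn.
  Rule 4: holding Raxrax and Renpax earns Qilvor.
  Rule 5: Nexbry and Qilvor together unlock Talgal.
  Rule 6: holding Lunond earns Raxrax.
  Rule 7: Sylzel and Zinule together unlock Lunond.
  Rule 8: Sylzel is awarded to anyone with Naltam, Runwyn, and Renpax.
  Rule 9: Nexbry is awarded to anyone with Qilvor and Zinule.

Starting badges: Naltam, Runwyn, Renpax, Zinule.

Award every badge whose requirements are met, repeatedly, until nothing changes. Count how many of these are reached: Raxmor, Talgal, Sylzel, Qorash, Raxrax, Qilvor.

4

With Naltam, Runwyn, and Renpax, Sylzel is earned (Rule 8).
With Sylzel and Zinule, Lunond is earned (Rule 7).
With Lunond, Raxrax is earned (Rule 6).
With Raxrax and Renpax, Qilvor is earned (Rule 4).
With Qilvor and Zinule, Nexbry is earned (Rule 9).
With Nexbry and Qilvor, Talgal is earned (Rule 5).
No rule produces Raxmor, and it is not given.
Talgal: reached.
Sylzel: reached.
No rule produces Qorash, and it is not given.
Raxrax: reached.
Qilvor: reached.
Reached: Talgal, Sylzel, Raxrax, and Qilvor — 4 of the 6.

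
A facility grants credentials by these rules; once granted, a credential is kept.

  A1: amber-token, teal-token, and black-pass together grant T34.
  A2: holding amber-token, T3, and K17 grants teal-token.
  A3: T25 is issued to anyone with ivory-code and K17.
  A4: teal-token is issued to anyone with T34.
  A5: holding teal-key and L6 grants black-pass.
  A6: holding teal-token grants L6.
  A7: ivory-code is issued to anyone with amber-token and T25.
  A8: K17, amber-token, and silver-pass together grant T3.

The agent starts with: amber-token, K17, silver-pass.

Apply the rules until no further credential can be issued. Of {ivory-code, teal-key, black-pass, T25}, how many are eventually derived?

0

ivory-code would need amber-token and T25 (A7), but T25 is never granted.
No rule produces teal-key, and it is not given.
black-pass would need teal-key and L6 (A5), but teal-key is never granted.
T25 would need ivory-code and K17 (A3), but ivory-code is never granted.
None of the 4 are reached.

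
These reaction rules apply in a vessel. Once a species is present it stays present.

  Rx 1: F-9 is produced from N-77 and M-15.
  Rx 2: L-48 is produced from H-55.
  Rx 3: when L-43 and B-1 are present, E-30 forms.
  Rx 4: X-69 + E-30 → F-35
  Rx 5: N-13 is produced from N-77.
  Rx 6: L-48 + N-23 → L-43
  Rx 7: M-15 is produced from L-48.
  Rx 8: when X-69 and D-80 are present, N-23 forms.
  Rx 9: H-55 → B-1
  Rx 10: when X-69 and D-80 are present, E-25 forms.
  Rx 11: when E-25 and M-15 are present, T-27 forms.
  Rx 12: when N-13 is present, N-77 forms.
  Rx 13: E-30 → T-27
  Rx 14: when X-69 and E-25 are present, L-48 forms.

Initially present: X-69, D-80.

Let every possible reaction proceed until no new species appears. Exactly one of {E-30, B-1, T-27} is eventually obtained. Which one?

T-27

X-69 and D-80 present → E-25 forms (Rx 10).
X-69 and E-25 present → L-48 forms (Rx 14).
L-48 present → M-15 forms (Rx 7).
E-25 and M-15 present → T-27 forms (Rx 11).
E-30 would need L-43 and B-1 (Rx 3), but B-1 never forms. B-1 would need H-55 (Rx 9), but H-55 never forms.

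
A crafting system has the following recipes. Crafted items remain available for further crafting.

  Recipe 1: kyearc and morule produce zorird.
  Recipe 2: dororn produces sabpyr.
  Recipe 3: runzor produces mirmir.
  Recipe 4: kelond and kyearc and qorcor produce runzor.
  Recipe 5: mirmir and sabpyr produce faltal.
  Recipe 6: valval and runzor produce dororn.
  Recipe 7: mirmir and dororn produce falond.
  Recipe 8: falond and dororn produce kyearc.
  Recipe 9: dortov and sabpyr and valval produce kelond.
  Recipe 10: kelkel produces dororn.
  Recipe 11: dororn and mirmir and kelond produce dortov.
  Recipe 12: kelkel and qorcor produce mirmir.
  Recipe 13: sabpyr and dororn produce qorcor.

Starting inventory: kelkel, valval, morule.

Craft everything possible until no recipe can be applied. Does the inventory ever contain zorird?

Using Recipe 10, kelkel makes dororn.
dororn → sabpyr (Recipe 2).
sabpyr and dororn → qorcor (Recipe 13).
kelkel and qorcor → mirmir (Recipe 12).
Using Recipe 7, mirmir and dororn make falond.
falond and dororn → kyearc (Recipe 8).
Using Recipe 1, kyearc and morule make zorird.

Yes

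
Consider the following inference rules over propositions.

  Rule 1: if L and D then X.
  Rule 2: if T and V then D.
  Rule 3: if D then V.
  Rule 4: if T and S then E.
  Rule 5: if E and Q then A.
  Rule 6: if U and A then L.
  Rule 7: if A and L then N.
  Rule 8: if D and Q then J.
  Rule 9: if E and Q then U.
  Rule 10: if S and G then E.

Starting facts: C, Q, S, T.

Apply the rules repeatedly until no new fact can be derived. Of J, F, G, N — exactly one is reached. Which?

From T and S, Rule 4 gives E.
From E and Q, Rule 5 gives A.
E and Q hold, so U follows (Rule 9).
U and A hold, so L follows (Rule 6).
A and L hold, so N follows (Rule 7).
J would need D and Q (Rule 8), but D is never established. No rule produces F, and it is not given. No rule produces G, and it is not given.

N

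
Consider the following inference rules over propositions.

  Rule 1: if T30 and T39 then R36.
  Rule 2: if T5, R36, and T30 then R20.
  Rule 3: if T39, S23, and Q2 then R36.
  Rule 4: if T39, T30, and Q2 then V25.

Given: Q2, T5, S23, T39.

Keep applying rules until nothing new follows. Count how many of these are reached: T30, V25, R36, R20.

From T39, S23, and Q2, Rule 3 gives R36.
No rule produces T30, and it is not given.
V25 would need T39, T30, and Q2 (Rule 4), but T30 is never established.
R36: reached.
R20 would need T5, R36, and T30 (Rule 2), but T30 is never established.
Reached: R36 — 1 of the 4.

1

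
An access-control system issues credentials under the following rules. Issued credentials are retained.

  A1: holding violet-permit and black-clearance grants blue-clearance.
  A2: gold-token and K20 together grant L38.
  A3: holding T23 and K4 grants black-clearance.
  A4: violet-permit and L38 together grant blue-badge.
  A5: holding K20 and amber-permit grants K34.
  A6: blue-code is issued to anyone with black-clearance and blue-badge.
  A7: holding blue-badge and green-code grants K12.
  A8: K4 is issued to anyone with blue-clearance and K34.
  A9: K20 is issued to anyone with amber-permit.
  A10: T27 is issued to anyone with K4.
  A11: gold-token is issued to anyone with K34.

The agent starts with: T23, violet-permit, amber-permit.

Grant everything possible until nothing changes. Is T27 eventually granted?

T27 would need K4 (A10), but K4 is never granted.

No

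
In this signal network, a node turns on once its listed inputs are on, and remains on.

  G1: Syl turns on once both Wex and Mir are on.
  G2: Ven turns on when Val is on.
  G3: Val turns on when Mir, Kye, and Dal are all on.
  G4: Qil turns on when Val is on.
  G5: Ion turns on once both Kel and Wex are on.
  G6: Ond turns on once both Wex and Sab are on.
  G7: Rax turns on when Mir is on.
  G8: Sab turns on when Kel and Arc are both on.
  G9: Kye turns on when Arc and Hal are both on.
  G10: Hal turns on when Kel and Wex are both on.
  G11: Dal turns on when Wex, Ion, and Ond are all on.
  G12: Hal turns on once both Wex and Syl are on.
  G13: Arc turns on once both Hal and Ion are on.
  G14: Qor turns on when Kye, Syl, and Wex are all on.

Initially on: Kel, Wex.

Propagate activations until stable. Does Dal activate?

G5: Kel and Wex on → Ion on.
G10: Kel and Wex on → Hal on.
Hal and Ion are on, so Arc turns on (G13).
G8: Kel and Arc on → Sab on.
G6: Wex and Sab on → Ond on.
G11: Wex, Ion, and Ond on → Dal on.

Yes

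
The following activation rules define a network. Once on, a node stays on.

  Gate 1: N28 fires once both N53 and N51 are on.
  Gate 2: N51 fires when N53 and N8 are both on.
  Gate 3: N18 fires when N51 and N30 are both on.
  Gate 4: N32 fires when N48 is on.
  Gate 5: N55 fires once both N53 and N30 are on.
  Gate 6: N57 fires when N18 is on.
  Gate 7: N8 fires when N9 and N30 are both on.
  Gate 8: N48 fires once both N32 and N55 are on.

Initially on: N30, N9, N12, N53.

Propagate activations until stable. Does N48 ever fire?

No

N48 would need N32 and N55 (Gate 8), but N32 never turns on.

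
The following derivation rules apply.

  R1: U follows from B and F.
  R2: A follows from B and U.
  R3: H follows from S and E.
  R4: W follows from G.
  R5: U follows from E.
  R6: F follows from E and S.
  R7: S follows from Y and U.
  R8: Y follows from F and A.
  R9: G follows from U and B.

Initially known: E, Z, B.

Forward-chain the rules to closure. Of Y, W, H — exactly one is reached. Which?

W

E holds, so U follows (R5).
From U and B, R9 gives G.
G holds, so W follows (R4).
H would need S and E (R3), but S is never established. Y would need F and A (R8), but F is never established.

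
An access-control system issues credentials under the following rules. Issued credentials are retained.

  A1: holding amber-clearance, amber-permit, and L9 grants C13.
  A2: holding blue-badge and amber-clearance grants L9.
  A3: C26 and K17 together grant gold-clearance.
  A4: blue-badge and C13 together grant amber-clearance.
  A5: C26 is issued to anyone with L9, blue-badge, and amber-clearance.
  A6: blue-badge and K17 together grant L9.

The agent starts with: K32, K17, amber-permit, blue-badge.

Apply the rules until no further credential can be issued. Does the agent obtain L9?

Holding blue-badge and K17 grants L9 (A6).

Yes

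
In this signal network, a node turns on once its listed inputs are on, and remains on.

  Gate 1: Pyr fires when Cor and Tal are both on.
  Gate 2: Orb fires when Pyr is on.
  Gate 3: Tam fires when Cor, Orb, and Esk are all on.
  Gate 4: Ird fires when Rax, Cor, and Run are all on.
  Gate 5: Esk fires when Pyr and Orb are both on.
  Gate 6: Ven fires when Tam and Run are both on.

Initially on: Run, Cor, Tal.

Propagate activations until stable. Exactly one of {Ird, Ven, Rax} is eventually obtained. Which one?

Gate 1: Cor and Tal on → Pyr on.
Pyr is on, so Orb fires (Gate 2).
Pyr and Orb are on, so Esk fires (Gate 5).
Gate 3: Cor, Orb, and Esk on → Tam on.
Gate 6: Tam and Run on → Ven on.
Ird would need Rax, Cor, and Run (Gate 4), but Rax never turns on. No rule produces Rax, and it is not given.

Ven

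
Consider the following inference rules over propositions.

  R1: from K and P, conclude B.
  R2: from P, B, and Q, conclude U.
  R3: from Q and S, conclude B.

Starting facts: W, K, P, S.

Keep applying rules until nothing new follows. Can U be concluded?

U would need P, B, and Q (R2), but Q is never established.

No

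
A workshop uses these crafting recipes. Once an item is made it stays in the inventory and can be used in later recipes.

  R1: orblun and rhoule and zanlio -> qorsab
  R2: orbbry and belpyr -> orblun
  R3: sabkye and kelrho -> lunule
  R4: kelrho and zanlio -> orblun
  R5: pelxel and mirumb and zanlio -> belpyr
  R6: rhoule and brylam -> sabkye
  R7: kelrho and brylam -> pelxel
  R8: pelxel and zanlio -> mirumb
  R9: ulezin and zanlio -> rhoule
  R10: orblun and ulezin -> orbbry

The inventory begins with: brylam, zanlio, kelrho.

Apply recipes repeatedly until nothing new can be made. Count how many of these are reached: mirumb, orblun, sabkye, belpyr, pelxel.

4

Using R7, kelrho and brylam make pelxel.
kelrho and zanlio -> orblun (R4).
pelxel and zanlio -> mirumb (R8).
pelxel and mirumb and zanlio -> belpyr (R5).
mirumb: reached.
orblun: reached.
sabkye would need rhoule and brylam (R6), but rhoule is never obtained.
belpyr: reached.
pelxel: reached.
Reached: mirumb, orblun, belpyr, and pelxel — 4 of the 5.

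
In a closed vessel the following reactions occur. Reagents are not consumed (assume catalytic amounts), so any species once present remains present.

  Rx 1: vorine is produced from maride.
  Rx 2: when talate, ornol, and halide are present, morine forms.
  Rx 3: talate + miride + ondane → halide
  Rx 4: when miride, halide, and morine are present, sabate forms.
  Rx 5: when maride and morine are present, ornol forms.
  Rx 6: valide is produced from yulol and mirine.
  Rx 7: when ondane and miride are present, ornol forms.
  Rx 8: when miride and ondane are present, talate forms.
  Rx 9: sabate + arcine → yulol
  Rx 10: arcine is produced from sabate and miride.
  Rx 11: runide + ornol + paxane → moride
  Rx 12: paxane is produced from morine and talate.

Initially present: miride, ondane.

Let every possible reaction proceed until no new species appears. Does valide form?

No

valide would need yulol and mirine (Rx 6), but mirine never forms.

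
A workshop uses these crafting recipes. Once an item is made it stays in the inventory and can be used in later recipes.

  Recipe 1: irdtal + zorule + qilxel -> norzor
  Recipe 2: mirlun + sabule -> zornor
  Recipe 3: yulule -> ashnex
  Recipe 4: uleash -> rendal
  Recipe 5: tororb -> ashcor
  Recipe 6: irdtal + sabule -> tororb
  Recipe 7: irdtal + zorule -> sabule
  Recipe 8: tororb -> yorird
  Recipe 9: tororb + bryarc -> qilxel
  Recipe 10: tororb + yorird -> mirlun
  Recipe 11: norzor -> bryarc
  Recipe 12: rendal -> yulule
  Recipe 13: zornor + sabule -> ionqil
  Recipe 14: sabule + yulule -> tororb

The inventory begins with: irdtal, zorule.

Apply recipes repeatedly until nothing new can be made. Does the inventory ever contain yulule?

No

yulule would need rendal (Recipe 12), but rendal is never obtained.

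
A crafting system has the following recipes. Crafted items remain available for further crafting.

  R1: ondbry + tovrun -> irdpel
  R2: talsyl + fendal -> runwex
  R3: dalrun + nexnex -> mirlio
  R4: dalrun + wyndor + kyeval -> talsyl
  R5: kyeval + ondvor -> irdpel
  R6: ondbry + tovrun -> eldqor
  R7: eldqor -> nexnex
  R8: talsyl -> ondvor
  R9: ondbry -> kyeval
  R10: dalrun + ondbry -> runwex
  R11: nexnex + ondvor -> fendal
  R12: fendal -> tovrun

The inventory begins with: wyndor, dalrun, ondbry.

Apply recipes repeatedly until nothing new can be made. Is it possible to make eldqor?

No

eldqor would need ondbry and tovrun (R6), but tovrun is never obtained.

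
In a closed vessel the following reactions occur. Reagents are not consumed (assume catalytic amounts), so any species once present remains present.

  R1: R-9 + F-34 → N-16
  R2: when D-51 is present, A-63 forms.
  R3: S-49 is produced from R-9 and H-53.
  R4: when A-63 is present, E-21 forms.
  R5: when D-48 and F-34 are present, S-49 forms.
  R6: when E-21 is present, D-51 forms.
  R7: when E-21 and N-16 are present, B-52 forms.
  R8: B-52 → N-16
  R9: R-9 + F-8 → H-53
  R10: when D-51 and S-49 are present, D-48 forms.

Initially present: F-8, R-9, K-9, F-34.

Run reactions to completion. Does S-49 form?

Yes

R-9 and F-8 present → H-53 forms (R9).
R-9 and H-53 present → S-49 forms (R3).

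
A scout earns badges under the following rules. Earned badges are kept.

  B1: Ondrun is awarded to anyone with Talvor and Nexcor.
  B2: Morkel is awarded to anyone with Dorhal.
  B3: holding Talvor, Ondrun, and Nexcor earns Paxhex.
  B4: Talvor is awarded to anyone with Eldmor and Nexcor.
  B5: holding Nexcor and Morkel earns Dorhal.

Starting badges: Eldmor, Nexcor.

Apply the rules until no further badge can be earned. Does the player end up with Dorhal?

No

Dorhal would need Nexcor and Morkel (B5), but Morkel is never earned.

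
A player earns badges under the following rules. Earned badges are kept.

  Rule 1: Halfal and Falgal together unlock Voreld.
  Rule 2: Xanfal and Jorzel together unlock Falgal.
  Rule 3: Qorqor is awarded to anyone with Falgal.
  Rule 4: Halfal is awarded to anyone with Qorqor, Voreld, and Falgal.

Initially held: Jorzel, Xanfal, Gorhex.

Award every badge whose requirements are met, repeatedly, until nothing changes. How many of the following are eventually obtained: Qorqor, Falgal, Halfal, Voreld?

With Xanfal and Jorzel, Falgal is earned (Rule 2).
With Falgal, Qorqor is earned (Rule 3).
Qorqor: reached.
Falgal: reached.
Halfal would need Qorqor, Voreld, and Falgal (Rule 4), but Voreld is never earned.
Voreld would need Halfal and Falgal (Rule 1), but Halfal is never earned.
Reached: Qorqor and Falgal — 2 of the 4.

2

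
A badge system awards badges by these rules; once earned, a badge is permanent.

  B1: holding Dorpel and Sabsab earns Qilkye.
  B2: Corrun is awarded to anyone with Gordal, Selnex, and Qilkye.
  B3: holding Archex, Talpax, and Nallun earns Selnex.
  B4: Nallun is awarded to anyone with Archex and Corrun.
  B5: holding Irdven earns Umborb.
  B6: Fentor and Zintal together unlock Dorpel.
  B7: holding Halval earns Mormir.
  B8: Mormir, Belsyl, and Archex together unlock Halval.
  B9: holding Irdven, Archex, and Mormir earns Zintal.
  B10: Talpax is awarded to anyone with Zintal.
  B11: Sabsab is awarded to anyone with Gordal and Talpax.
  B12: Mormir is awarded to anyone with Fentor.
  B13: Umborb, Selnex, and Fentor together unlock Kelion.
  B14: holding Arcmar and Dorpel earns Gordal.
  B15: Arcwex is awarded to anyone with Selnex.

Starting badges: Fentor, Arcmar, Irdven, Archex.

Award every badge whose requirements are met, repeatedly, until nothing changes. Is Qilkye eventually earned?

Yes

With Fentor, Mormir is earned (B12).
With Irdven, Archex, and Mormir, Zintal is earned (B9).
With Zintal, Talpax is earned (B10).
With Fentor and Zintal, Dorpel is earned (B6).
With Arcmar and Dorpel, Gordal is earned (B14).
With Gordal and Talpax, Sabsab is earned (B11).
With Dorpel and Sabsab, Qilkye is earned (B1).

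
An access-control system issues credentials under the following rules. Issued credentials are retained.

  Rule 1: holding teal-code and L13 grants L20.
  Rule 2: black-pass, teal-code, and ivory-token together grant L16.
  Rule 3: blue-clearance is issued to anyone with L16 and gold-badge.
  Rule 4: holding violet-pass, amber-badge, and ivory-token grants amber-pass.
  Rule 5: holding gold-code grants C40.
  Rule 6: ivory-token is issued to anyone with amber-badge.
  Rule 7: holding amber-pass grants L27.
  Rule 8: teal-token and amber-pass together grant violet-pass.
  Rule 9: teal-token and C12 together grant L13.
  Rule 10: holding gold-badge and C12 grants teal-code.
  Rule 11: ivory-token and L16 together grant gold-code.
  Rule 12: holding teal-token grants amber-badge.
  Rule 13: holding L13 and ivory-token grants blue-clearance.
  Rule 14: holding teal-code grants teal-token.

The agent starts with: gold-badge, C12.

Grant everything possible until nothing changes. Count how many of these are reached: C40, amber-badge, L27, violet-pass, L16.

Holding gold-badge and C12 grants teal-code (Rule 10).
Holding teal-code grants teal-token (Rule 14).
Holding teal-token grants amber-badge (Rule 12).
C40 would need gold-code (Rule 5), but gold-code is never granted.
amber-badge: reached.
L27 would need amber-pass (Rule 7), but amber-pass is never granted.
violet-pass would need teal-token and amber-pass (Rule 8), but amber-pass is never granted.
L16 would need black-pass, teal-code, and ivory-token (Rule 2), but black-pass is never granted.
Reached: amber-badge — 1 of the 5.

1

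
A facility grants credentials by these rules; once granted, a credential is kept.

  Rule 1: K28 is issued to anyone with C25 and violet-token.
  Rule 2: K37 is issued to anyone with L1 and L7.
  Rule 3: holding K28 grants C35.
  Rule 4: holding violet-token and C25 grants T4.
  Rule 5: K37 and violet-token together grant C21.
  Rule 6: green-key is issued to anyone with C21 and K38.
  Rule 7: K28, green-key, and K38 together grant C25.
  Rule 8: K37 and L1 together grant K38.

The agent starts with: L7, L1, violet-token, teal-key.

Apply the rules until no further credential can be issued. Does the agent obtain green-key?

Yes

Holding L1 and L7 grants K37 (Rule 2).
Holding K37 and violet-token grants C21 (Rule 5).
Holding K37 and L1 grants K38 (Rule 8).
Holding C21 and K38 grants green-key (Rule 6).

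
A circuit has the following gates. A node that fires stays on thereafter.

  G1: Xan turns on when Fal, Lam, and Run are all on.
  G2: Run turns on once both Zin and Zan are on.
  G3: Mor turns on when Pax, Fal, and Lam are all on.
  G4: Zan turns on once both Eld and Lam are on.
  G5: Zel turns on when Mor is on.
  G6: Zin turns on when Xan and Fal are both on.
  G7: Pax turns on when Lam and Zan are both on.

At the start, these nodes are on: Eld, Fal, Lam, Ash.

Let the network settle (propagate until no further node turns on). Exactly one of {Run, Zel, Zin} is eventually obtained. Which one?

Zel

G4: Eld and Lam on → Zan on.
G7: Lam and Zan on → Pax on.
Pax, Fal, and Lam are on, so Mor turns on (G3).
Mor is on, so Zel turns on (G5).
Run would need Zin and Zan (G2), but Zin never turns on. Zin would need Xan and Fal (G6), but Xan never turns on.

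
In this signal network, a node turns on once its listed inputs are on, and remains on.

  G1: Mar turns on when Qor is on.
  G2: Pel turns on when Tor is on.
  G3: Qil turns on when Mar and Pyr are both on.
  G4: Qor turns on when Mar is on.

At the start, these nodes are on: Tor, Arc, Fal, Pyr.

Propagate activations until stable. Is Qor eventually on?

No

Qor would need Mar (G4), but Mar never turns on.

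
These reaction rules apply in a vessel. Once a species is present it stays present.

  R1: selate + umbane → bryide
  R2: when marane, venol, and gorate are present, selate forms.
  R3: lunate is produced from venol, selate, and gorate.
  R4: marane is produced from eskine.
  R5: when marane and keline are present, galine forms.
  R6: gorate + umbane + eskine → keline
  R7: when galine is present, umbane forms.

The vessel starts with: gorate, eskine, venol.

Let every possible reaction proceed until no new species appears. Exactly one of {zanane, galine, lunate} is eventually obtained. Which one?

lunate

eskine present → marane forms (R4).
marane, venol, and gorate present → selate forms (R2).
venol, selate, and gorate present → lunate forms (R3).
galine would need marane and keline (R5), but keline never forms. No rule produces zanane, and it is not given.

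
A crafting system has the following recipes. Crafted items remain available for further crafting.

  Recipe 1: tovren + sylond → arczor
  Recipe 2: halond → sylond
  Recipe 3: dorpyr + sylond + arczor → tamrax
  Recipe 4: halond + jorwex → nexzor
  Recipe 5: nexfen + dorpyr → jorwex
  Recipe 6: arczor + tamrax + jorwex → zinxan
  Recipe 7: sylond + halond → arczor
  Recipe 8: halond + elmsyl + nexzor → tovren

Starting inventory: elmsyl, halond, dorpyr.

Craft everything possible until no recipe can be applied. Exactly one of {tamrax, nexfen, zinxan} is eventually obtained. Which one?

tamrax

halond → sylond (Recipe 2).
Using Recipe 7, sylond and halond make arczor.
Using Recipe 3, dorpyr, sylond, and arczor make tamrax.
No rule produces nexfen, and it is not given. zinxan would need arczor, tamrax, and jorwex (Recipe 6), but jorwex is never obtained.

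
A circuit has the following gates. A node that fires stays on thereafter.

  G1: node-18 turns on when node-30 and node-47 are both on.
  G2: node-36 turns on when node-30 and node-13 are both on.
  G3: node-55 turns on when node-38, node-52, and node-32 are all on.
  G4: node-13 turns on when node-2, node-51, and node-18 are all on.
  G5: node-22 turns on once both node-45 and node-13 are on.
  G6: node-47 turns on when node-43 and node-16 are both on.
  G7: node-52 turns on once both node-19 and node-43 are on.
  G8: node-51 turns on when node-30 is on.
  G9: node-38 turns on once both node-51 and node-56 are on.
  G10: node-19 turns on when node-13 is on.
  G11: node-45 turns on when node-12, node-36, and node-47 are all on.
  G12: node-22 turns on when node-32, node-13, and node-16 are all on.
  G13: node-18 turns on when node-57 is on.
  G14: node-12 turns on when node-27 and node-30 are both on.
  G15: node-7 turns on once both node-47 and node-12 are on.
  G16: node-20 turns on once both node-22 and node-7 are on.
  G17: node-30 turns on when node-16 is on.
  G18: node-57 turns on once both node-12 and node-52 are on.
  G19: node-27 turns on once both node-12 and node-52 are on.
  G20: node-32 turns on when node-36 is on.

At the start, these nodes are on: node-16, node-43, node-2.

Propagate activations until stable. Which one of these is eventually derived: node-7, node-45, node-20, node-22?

G6: node-43 and node-16 on → node-47 on.
node-16 is on, so node-30 turns on (G17).
node-30 and node-47 are on, so node-18 turns on (G1).
G8: node-30 on → node-51 on.
G4: node-2, node-51, and node-18 on → node-13 on.
G2: node-30 and node-13 on → node-36 on.
G20: node-36 on → node-32 on.
node-32, node-13, and node-16 are on, so node-22 turns on (G12).
node-20 would need node-22 and node-7 (G16), but node-7 never turns on. node-7 would need node-47 and node-12 (G15), but node-12 never turns on. node-45 would need node-12, node-36, and node-47 (G11), but node-12 never turns on.

node-22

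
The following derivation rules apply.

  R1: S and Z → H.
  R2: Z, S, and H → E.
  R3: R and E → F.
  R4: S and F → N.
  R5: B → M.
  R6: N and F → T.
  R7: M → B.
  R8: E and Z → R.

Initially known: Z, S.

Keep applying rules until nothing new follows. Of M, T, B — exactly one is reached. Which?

From S and Z, R1 gives H.
Z, S, and H hold, so E follows (R2).
E and Z hold, so R follows (R8).
From R and E, R3 gives F.
From S and F, R4 gives N.
From N and F, R6 gives T.
M would need B (R5), but B is never established. B would need M (R7), but M is never established.

T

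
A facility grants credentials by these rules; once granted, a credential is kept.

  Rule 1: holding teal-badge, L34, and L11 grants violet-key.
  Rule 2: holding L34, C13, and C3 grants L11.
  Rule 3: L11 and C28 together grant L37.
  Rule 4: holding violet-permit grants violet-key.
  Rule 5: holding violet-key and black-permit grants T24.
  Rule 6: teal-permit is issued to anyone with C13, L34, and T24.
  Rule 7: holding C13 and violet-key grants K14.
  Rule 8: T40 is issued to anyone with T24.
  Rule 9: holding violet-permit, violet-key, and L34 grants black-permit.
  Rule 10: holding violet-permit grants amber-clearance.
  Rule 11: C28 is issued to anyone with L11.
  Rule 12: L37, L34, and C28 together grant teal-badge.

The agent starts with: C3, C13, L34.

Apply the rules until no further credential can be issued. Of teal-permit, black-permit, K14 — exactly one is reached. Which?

Holding L34, C13, and C3 grants L11 (Rule 2).
Holding L11 grants C28 (Rule 11).
Holding L11 and C28 grants L37 (Rule 3).
Holding L37, L34, and C28 grants teal-badge (Rule 12).
Holding teal-badge, L34, and L11 grants violet-key (Rule 1).
Holding C13 and violet-key grants K14 (Rule 7).
black-permit would need violet-permit, violet-key, and L34 (Rule 9), but violet-permit is never granted. teal-permit would need C13, L34, and T24 (Rule 6), but T24 is never granted.

K14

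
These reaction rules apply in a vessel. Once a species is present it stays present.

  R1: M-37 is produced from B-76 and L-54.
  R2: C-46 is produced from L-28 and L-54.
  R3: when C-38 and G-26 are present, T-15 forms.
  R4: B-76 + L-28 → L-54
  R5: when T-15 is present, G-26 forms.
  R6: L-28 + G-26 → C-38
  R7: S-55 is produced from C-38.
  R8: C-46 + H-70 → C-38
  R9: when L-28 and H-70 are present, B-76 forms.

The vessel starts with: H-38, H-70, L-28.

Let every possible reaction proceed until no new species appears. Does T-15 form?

No

T-15 would need C-38 and G-26 (R3), but G-26 never forms.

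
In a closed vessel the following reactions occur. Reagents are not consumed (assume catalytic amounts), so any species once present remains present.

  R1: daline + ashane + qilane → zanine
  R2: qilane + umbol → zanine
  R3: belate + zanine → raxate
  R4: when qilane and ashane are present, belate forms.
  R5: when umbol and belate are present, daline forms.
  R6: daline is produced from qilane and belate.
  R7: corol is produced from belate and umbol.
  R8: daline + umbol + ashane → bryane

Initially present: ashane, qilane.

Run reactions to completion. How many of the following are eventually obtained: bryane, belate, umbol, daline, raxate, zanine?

4

qilane and ashane present → belate forms (R4).
qilane and belate present → daline forms (R6).
daline, ashane, and qilane present → zanine forms (R1).
belate and zanine present → raxate forms (R3).
bryane would need daline, umbol, and ashane (R8), but umbol never forms.
belate: reached.
No rule produces umbol, and it is not given.
daline: reached.
raxate: reached.
zanine: reached.
Reached: belate, daline, raxate, and zanine — 4 of the 6.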